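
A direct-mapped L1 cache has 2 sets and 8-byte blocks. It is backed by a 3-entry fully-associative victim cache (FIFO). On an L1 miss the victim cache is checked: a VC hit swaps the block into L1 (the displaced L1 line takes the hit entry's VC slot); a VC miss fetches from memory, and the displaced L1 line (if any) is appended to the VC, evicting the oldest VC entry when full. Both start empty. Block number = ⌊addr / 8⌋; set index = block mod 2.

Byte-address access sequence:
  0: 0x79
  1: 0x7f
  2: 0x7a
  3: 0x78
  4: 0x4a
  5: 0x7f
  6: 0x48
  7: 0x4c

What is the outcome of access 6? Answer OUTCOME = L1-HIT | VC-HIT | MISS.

OUTCOME = VC-HIT

#0 0x79→b15/s1 MISS; vc=[]
#1 0x7f→b15/s1 L1-HIT; vc=[]
#2 0x7a→b15/s1 L1-HIT; vc=[]
#3 0x78→b15/s1 L1-HIT; vc=[]
#4 0x4a→b9/s1 MISS; vc=[15]
#5 0x7f→b15/s1 VC-HIT; vc=[9]
#6 0x48→b9/s1 VC-HIT; vc=[15]
#7 0x4c→b9/s1 L1-HIT; vc=[15]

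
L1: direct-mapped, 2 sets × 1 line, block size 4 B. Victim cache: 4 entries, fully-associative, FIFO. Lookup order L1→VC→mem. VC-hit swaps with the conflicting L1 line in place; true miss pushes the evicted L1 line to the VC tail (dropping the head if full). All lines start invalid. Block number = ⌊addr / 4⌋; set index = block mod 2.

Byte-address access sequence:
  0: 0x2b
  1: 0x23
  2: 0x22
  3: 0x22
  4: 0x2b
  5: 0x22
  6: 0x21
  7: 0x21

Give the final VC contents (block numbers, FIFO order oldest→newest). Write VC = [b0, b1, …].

  [0] addr=0x2b blk=10 s=0: MISS | VC []
  [1] addr=0x23 blk=8 s=0: MISS | VC [10]
  [2] addr=0x22 blk=8 s=0: L1-HIT | VC [10]
  [3] addr=0x22 blk=8 s=0: L1-HIT | VC [10]
  [4] addr=0x2b blk=10 s=0: VC-HIT | VC [8]
  [5] addr=0x22 blk=8 s=0: VC-HIT | VC [10]
  [6] addr=0x21 blk=8 s=0: L1-HIT | VC [10]
  [7] addr=0x21 blk=8 s=0: L1-HIT | VC [10]

VC = [10]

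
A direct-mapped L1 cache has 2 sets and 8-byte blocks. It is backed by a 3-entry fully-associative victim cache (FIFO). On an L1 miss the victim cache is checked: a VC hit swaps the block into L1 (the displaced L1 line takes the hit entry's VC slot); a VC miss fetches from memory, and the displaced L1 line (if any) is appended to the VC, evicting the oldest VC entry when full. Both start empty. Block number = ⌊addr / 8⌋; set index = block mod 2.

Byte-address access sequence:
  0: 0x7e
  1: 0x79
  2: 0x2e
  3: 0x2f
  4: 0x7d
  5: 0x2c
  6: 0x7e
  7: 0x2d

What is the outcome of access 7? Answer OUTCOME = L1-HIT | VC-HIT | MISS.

  [0] addr=0x7e blk=15 s=1: MISS | VC []
  [1] addr=0x79 blk=15 s=1: L1-HIT | VC []
  [2] addr=0x2e blk=5 s=1: MISS | VC [15]
  [3] addr=0x2f blk=5 s=1: L1-HIT | VC [15]
  [4] addr=0x7d blk=15 s=1: VC-HIT | VC [5]
  [5] addr=0x2c blk=5 s=1: VC-HIT | VC [15]
  [6] addr=0x7e blk=15 s=1: VC-HIT | VC [5]
  [7] addr=0x2d blk=5 s=1: VC-HIT | VC [15]

OUTCOME = VC-HIT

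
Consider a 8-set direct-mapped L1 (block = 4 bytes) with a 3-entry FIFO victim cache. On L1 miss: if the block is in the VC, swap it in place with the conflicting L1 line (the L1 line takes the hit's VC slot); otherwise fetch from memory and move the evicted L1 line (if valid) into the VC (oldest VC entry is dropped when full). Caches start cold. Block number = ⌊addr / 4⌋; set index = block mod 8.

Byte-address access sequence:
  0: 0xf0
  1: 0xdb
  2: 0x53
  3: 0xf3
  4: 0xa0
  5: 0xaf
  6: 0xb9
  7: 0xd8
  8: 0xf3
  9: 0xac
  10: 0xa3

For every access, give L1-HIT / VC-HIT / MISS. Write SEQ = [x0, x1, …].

SEQ = [MISS, MISS, MISS, VC-HIT, MISS, MISS, MISS, VC-HIT, L1-HIT, L1-HIT, L1-HIT]

#0 0xf0→b60/s4 MISS; vc=[]
#1 0xdb→b54/s6 MISS; vc=[]
#2 0x53→b20/s4 MISS; vc=[60]
#3 0xf3→b60/s4 VC-HIT; vc=[20]
#4 0xa0→b40/s0 MISS; vc=[20]
#5 0xaf→b43/s3 MISS; vc=[20]
#6 0xb9→b46/s6 MISS; vc=[20,54]
#7 0xd8→b54/s6 VC-HIT; vc=[20,46]
#8 0xf3→b60/s4 L1-HIT; vc=[20,46]
#9 0xac→b43/s3 L1-HIT; vc=[20,46]
#10 0xa3→b40/s0 L1-HIT; vc=[20,46]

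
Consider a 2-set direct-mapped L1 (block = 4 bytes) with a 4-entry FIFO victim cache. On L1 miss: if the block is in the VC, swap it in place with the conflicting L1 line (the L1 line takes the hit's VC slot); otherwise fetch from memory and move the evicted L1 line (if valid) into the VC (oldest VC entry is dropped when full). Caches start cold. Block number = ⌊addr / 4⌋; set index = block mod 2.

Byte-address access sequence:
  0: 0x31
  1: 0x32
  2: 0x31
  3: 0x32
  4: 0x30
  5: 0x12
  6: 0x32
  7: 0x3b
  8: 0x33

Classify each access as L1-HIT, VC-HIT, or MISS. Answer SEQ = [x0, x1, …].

SEQ = [MISS, L1-HIT, L1-HIT, L1-HIT, L1-HIT, MISS, VC-HIT, MISS, VC-HIT]

  [0] addr=0x31 blk=12 s=0: MISS | VC []
  [1] addr=0x32 blk=12 s=0: L1-HIT | VC []
  [2] addr=0x31 blk=12 s=0: L1-HIT | VC []
  [3] addr=0x32 blk=12 s=0: L1-HIT | VC []
  [4] addr=0x30 blk=12 s=0: L1-HIT | VC []
  [5] addr=0x12 blk=4 s=0: MISS | VC [12]
  [6] addr=0x32 blk=12 s=0: VC-HIT | VC [4]
  [7] addr=0x3b blk=14 s=0: MISS | VC [4, 12]
  [8] addr=0x33 blk=12 s=0: VC-HIT | VC [4, 14]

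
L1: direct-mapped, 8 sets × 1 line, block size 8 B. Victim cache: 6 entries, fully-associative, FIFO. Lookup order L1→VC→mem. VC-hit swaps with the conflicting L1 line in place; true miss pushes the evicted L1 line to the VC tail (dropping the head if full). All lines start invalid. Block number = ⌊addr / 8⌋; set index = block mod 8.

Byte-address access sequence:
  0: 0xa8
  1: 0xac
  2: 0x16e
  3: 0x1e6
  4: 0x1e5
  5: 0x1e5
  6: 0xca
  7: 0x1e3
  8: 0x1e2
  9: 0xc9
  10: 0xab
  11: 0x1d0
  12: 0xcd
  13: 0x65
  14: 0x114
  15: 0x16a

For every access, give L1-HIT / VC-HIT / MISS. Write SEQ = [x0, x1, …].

SEQ = [MISS, L1-HIT, MISS, MISS, L1-HIT, L1-HIT, MISS, L1-HIT, L1-HIT, L1-HIT, VC-HIT, MISS, L1-HIT, MISS, MISS, VC-HIT]

  [0] addr=0xa8 blk=21 s=5: MISS | VC []
  [1] addr=0xac blk=21 s=5: L1-HIT | VC []
  [2] addr=0x16e blk=45 s=5: MISS | VC [21]
  [3] addr=0x1e6 blk=60 s=4: MISS | VC [21]
  [4] addr=0x1e5 blk=60 s=4: L1-HIT | VC [21]
  [5] addr=0x1e5 blk=60 s=4: L1-HIT | VC [21]
  [6] addr=0xca blk=25 s=1: MISS | VC [21]
  [7] addr=0x1e3 blk=60 s=4: L1-HIT | VC [21]
  [8] addr=0x1e2 blk=60 s=4: L1-HIT | VC [21]
  [9] addr=0xc9 blk=25 s=1: L1-HIT | VC [21]
  [10] addr=0xab blk=21 s=5: VC-HIT | VC [45]
  [11] addr=0x1d0 blk=58 s=2: MISS | VC [45]
  [12] addr=0xcd blk=25 s=1: L1-HIT | VC [45]
  [13] addr=0x65 blk=12 s=4: MISS | VC [45, 60]
  [14] addr=0x114 blk=34 s=2: MISS | VC [45, 60, 58]
  [15] addr=0x16a blk=45 s=5: VC-HIT | VC [21, 60, 58]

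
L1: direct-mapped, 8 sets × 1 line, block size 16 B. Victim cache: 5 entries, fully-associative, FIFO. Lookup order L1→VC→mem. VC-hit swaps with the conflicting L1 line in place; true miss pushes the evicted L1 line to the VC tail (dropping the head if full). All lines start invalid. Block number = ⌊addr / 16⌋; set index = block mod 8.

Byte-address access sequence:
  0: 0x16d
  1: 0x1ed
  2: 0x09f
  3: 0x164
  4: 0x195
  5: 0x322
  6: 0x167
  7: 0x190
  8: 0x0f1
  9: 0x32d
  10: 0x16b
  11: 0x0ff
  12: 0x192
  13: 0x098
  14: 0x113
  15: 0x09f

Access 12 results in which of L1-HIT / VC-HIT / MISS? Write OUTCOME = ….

OUTCOME = L1-HIT

  [0] addr=0x16d blk=22 s=6: MISS | VC []
  [1] addr=0x1ed blk=30 s=6: MISS | VC [22]
  [2] addr=0x9f blk=9 s=1: MISS | VC [22]
  [3] addr=0x164 blk=22 s=6: VC-HIT | VC [30]
  [4] addr=0x195 blk=25 s=1: MISS | VC [30, 9]
  [5] addr=0x322 blk=50 s=2: MISS | VC [30, 9]
  [6] addr=0x167 blk=22 s=6: L1-HIT | VC [30, 9]
  [7] addr=0x190 blk=25 s=1: L1-HIT | VC [30, 9]
  [8] addr=0xf1 blk=15 s=7: MISS | VC [30, 9]
  [9] addr=0x32d blk=50 s=2: L1-HIT | VC [30, 9]
  [10] addr=0x16b blk=22 s=6: L1-HIT | VC [30, 9]
  [11] addr=0xff blk=15 s=7: L1-HIT | VC [30, 9]
  [12] addr=0x192 blk=25 s=1: L1-HIT | VC [30, 9]
  [13] addr=0x98 blk=9 s=1: VC-HIT | VC [30, 25]
  [14] addr=0x113 blk=17 s=1: MISS | VC [30, 25, 9]
  [15] addr=0x9f blk=9 s=1: VC-HIT | VC [30, 25, 17]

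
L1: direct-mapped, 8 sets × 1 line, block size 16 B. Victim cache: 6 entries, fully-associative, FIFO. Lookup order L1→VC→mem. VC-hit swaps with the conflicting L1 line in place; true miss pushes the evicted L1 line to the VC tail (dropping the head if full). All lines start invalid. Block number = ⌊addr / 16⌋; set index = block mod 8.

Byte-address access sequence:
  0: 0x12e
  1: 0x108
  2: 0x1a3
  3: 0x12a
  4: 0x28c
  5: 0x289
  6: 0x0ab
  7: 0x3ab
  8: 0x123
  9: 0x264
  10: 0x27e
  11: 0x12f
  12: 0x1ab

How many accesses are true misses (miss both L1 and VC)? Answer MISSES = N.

  [0] addr=0x12e blk=18 s=2: MISS | VC []
  [1] addr=0x108 blk=16 s=0: MISS | VC []
  [2] addr=0x1a3 blk=26 s=2: MISS | VC [18]
  [3] addr=0x12a blk=18 s=2: VC-HIT | VC [26]
  [4] addr=0x28c blk=40 s=0: MISS | VC [26, 16]
  [5] addr=0x289 blk=40 s=0: L1-HIT | VC [26, 16]
  [6] addr=0xab blk=10 s=2: MISS | VC [26, 16, 18]
  [7] addr=0x3ab blk=58 s=2: MISS | VC [26, 16, 18, 10]
  [8] addr=0x123 blk=18 s=2: VC-HIT | VC [26, 16, 58, 10]
  [9] addr=0x264 blk=38 s=6: MISS | VC [26, 16, 58, 10]
  [10] addr=0x27e blk=39 s=7: MISS | VC [26, 16, 58, 10]
  [11] addr=0x12f blk=18 s=2: L1-HIT | VC [26, 16, 58, 10]
  [12] addr=0x1ab blk=26 s=2: VC-HIT | VC [18, 16, 58, 10]

MISSES = 8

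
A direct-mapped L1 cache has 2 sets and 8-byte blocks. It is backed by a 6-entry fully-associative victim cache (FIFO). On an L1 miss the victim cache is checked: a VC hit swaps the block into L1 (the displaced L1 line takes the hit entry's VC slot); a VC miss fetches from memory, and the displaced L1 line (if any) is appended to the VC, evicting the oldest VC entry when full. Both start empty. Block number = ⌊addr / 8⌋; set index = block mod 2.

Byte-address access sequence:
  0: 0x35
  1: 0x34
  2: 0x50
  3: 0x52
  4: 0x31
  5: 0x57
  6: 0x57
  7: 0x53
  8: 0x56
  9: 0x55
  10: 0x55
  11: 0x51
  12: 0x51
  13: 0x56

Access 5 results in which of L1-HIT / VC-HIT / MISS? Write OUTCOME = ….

0: 0x35 (blk 6, set 0) → MISS  vc=[]
1: 0x34 (blk 6, set 0) → L1-HIT  vc=[]
2: 0x50 (blk 10, set 0) → MISS  vc=[6]
3: 0x52 (blk 10, set 0) → L1-HIT  vc=[6]
4: 0x31 (blk 6, set 0) → VC-HIT  vc=[10]
5: 0x57 (blk 10, set 0) → VC-HIT  vc=[6]
6: 0x57 (blk 10, set 0) → L1-HIT  vc=[6]
7: 0x53 (blk 10, set 0) → L1-HIT  vc=[6]
8: 0x56 (blk 10, set 0) → L1-HIT  vc=[6]
9: 0x55 (blk 10, set 0) → L1-HIT  vc=[6]
10: 0x55 (blk 10, set 0) → L1-HIT  vc=[6]
11: 0x51 (blk 10, set 0) → L1-HIT  vc=[6]
12: 0x51 (blk 10, set 0) → L1-HIT  vc=[6]
13: 0x56 (blk 10, set 0) → L1-HIT  vc=[6]

OUTCOME = VC-HIT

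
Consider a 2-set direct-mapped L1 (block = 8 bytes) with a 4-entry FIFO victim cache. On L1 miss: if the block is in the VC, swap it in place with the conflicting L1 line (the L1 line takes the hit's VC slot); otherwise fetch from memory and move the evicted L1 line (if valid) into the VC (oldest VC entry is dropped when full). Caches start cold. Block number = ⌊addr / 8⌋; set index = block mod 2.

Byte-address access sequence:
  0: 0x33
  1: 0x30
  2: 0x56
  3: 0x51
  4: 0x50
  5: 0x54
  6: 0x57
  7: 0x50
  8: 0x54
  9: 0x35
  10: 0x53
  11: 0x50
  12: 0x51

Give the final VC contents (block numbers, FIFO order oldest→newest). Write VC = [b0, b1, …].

VC = [6]

#0 0x33→b6/s0 MISS; vc=[]
#1 0x30→b6/s0 L1-HIT; vc=[]
#2 0x56→b10/s0 MISS; vc=[6]
#3 0x51→b10/s0 L1-HIT; vc=[6]
#4 0x50→b10/s0 L1-HIT; vc=[6]
#5 0x54→b10/s0 L1-HIT; vc=[6]
#6 0x57→b10/s0 L1-HIT; vc=[6]
#7 0x50→b10/s0 L1-HIT; vc=[6]
#8 0x54→b10/s0 L1-HIT; vc=[6]
#9 0x35→b6/s0 VC-HIT; vc=[10]
#10 0x53→b10/s0 VC-HIT; vc=[6]
#11 0x50→b10/s0 L1-HIT; vc=[6]
#12 0x51→b10/s0 L1-HIT; vc=[6]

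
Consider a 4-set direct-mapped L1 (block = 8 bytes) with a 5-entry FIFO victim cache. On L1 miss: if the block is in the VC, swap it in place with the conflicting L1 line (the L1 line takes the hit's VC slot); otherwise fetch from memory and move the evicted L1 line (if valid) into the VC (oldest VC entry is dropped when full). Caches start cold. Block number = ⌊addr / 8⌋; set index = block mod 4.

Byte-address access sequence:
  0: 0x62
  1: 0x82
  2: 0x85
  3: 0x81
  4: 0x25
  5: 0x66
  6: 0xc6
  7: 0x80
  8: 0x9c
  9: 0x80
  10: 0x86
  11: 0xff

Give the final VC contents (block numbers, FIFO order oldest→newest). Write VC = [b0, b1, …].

VC = [4, 24, 12, 19]

#0 0x62→b12/s0 MISS; vc=[]
#1 0x82→b16/s0 MISS; vc=[12]
#2 0x85→b16/s0 L1-HIT; vc=[12]
#3 0x81→b16/s0 L1-HIT; vc=[12]
#4 0x25→b4/s0 MISS; vc=[12,16]
#5 0x66→b12/s0 VC-HIT; vc=[4,16]
#6 0xc6→b24/s0 MISS; vc=[4,16,12]
#7 0x80→b16/s0 VC-HIT; vc=[4,24,12]
#8 0x9c→b19/s3 MISS; vc=[4,24,12]
#9 0x80→b16/s0 L1-HIT; vc=[4,24,12]
#10 0x86→b16/s0 L1-HIT; vc=[4,24,12]
#11 0xff→b31/s3 MISS; vc=[4,24,12,19]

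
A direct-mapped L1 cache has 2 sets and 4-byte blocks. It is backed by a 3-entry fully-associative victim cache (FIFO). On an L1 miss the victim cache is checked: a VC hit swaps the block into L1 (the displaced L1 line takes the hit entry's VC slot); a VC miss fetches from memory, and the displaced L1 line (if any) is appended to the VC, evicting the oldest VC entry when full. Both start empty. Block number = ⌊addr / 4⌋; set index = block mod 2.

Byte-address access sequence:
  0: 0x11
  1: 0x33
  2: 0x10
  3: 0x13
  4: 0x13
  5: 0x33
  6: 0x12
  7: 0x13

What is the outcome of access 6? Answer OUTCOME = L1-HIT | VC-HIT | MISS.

OUTCOME = VC-HIT

  [0] addr=0x11 blk=4 s=0: MISS | VC []
  [1] addr=0x33 blk=12 s=0: MISS | VC [4]
  [2] addr=0x10 blk=4 s=0: VC-HIT | VC [12]
  [3] addr=0x13 blk=4 s=0: L1-HIT | VC [12]
  [4] addr=0x13 blk=4 s=0: L1-HIT | VC [12]
  [5] addr=0x33 blk=12 s=0: VC-HIT | VC [4]
  [6] addr=0x12 blk=4 s=0: VC-HIT | VC [12]
  [7] addr=0x13 blk=4 s=0: L1-HIT | VC [12]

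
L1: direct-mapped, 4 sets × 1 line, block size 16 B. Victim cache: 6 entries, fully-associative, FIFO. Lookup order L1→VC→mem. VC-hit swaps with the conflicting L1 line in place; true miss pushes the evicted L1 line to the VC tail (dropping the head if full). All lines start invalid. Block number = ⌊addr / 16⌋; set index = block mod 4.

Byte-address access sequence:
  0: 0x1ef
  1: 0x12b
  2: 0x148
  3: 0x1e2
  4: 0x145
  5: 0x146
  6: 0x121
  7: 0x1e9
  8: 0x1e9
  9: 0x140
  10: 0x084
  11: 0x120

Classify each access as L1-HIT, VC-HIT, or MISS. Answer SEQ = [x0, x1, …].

SEQ = [MISS, MISS, MISS, VC-HIT, L1-HIT, L1-HIT, VC-HIT, VC-HIT, L1-HIT, L1-HIT, MISS, VC-HIT]

#0 0x1ef→b30/s2 MISS; vc=[]
#1 0x12b→b18/s2 MISS; vc=[30]
#2 0x148→b20/s0 MISS; vc=[30]
#3 0x1e2→b30/s2 VC-HIT; vc=[18]
#4 0x145→b20/s0 L1-HIT; vc=[18]
#5 0x146→b20/s0 L1-HIT; vc=[18]
#6 0x121→b18/s2 VC-HIT; vc=[30]
#7 0x1e9→b30/s2 VC-HIT; vc=[18]
#8 0x1e9→b30/s2 L1-HIT; vc=[18]
#9 0x140→b20/s0 L1-HIT; vc=[18]
#10 0x84→b8/s0 MISS; vc=[18,20]
#11 0x120→b18/s2 VC-HIT; vc=[30,20]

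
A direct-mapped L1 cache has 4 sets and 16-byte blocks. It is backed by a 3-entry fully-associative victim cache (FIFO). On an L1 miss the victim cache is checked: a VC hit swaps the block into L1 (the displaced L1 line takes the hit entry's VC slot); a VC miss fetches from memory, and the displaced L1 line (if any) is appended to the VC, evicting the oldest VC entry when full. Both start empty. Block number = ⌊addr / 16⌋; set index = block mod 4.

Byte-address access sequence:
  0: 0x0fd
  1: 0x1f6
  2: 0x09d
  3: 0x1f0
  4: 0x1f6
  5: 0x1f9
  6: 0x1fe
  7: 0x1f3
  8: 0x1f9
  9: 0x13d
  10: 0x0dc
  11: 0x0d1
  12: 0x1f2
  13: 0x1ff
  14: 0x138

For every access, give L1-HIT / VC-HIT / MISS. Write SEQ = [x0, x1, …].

SEQ = [MISS, MISS, MISS, L1-HIT, L1-HIT, L1-HIT, L1-HIT, L1-HIT, L1-HIT, MISS, MISS, L1-HIT, VC-HIT, L1-HIT, VC-HIT]

  [0] addr=0xfd blk=15 s=3: MISS | VC []
  [1] addr=0x1f6 blk=31 s=3: MISS | VC [15]
  [2] addr=0x9d blk=9 s=1: MISS | VC [15]
  [3] addr=0x1f0 blk=31 s=3: L1-HIT | VC [15]
  [4] addr=0x1f6 blk=31 s=3: L1-HIT | VC [15]
  [5] addr=0x1f9 blk=31 s=3: L1-HIT | VC [15]
  [6] addr=0x1fe blk=31 s=3: L1-HIT | VC [15]
  [7] addr=0x1f3 blk=31 s=3: L1-HIT | VC [15]
  [8] addr=0x1f9 blk=31 s=3: L1-HIT | VC [15]
  [9] addr=0x13d blk=19 s=3: MISS | VC [15, 31]
  [10] addr=0xdc blk=13 s=1: MISS | VC [15, 31, 9]
  [11] addr=0xd1 blk=13 s=1: L1-HIT | VC [15, 31, 9]
  [12] addr=0x1f2 blk=31 s=3: VC-HIT | VC [15, 19, 9]
  [13] addr=0x1ff blk=31 s=3: L1-HIT | VC [15, 19, 9]
  [14] addr=0x138 blk=19 s=3: VC-HIT | VC [15, 31, 9]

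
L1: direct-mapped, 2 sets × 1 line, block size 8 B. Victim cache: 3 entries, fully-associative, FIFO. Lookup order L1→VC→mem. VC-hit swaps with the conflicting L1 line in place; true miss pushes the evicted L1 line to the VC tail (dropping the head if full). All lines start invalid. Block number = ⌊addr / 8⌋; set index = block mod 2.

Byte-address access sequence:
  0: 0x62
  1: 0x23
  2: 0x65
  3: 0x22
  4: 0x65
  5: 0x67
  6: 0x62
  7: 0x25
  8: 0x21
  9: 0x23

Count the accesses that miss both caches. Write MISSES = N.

MISSES = 2

0: 0x62 (blk 12, set 0) → MISS  vc=[]
1: 0x23 (blk 4, set 0) → MISS  vc=[12]
2: 0x65 (blk 12, set 0) → VC-HIT  vc=[4]
3: 0x22 (blk 4, set 0) → VC-HIT  vc=[12]
4: 0x65 (blk 12, set 0) → VC-HIT  vc=[4]
5: 0x67 (blk 12, set 0) → L1-HIT  vc=[4]
6: 0x62 (blk 12, set 0) → L1-HIT  vc=[4]
7: 0x25 (blk 4, set 0) → VC-HIT  vc=[12]
8: 0x21 (blk 4, set 0) → L1-HIT  vc=[12]
9: 0x23 (blk 4, set 0) → L1-HIT  vc=[12]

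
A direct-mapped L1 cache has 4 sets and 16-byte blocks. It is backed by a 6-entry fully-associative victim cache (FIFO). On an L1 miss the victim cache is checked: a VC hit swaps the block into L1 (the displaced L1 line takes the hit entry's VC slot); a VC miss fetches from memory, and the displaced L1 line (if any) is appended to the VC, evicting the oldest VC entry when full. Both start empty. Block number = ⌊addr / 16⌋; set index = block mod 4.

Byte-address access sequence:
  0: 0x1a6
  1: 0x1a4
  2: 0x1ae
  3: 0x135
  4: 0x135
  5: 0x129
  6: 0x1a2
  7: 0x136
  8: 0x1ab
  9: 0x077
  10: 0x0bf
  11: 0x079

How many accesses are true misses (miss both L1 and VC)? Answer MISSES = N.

MISSES = 5

#0 0x1a6→b26/s2 MISS; vc=[]
#1 0x1a4→b26/s2 L1-HIT; vc=[]
#2 0x1ae→b26/s2 L1-HIT; vc=[]
#3 0x135→b19/s3 MISS; vc=[]
#4 0x135→b19/s3 L1-HIT; vc=[]
#5 0x129→b18/s2 MISS; vc=[26]
#6 0x1a2→b26/s2 VC-HIT; vc=[18]
#7 0x136→b19/s3 L1-HIT; vc=[18]
#8 0x1ab→b26/s2 L1-HIT; vc=[18]
#9 0x77→b7/s3 MISS; vc=[18,19]
#10 0xbf→b11/s3 MISS; vc=[18,19,7]
#11 0x79→b7/s3 VC-HIT; vc=[18,19,11]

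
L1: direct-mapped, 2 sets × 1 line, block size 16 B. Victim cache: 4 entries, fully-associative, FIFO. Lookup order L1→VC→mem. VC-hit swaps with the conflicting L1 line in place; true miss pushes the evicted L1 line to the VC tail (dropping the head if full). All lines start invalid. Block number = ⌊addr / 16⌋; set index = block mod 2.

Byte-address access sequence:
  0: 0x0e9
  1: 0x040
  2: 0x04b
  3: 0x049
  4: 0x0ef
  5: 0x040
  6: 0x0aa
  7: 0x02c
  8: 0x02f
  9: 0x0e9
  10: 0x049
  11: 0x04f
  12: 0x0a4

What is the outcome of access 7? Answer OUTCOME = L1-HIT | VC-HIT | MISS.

OUTCOME = MISS

0: 0xe9 (blk 14, set 0) → MISS  vc=[]
1: 0x40 (blk 4, set 0) → MISS  vc=[14]
2: 0x4b (blk 4, set 0) → L1-HIT  vc=[14]
3: 0x49 (blk 4, set 0) → L1-HIT  vc=[14]
4: 0xef (blk 14, set 0) → VC-HIT  vc=[4]
5: 0x40 (blk 4, set 0) → VC-HIT  vc=[14]
6: 0xaa (blk 10, set 0) → MISS  vc=[14, 4]
7: 0x2c (blk 2, set 0) → MISS  vc=[14, 4, 10]
8: 0x2f (blk 2, set 0) → L1-HIT  vc=[14, 4, 10]
9: 0xe9 (blk 14, set 0) → VC-HIT  vc=[2, 4, 10]
10: 0x49 (blk 4, set 0) → VC-HIT  vc=[2, 14, 10]
11: 0x4f (blk 4, set 0) → L1-HIT  vc=[2, 14, 10]
12: 0xa4 (blk 10, set 0) → VC-HIT  vc=[2, 14, 4]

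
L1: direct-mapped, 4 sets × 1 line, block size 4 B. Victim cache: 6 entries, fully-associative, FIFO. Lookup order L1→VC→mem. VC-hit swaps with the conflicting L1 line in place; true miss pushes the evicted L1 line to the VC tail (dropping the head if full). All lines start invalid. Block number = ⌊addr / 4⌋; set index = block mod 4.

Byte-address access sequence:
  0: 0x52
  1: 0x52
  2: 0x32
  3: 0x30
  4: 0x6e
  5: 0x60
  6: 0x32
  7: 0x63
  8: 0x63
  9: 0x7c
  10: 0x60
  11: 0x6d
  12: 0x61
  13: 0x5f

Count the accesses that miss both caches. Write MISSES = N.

  [0] addr=0x52 blk=20 s=0: MISS | VC []
  [1] addr=0x52 blk=20 s=0: L1-HIT | VC []
  [2] addr=0x32 blk=12 s=0: MISS | VC [20]
  [3] addr=0x30 blk=12 s=0: L1-HIT | VC [20]
  [4] addr=0x6e blk=27 s=3: MISS | VC [20]
  [5] addr=0x60 blk=24 s=0: MISS | VC [20, 12]
  [6] addr=0x32 blk=12 s=0: VC-HIT | VC [20, 24]
  [7] addr=0x63 blk=24 s=0: VC-HIT | VC [20, 12]
  [8] addr=0x63 blk=24 s=0: L1-HIT | VC [20, 12]
  [9] addr=0x7c blk=31 s=3: MISS | VC [20, 12, 27]
  [10] addr=0x60 blk=24 s=0: L1-HIT | VC [20, 12, 27]
  [11] addr=0x6d blk=27 s=3: VC-HIT | VC [20, 12, 31]
  [12] addr=0x61 blk=24 s=0: L1-HIT | VC [20, 12, 31]
  [13] addr=0x5f blk=23 s=3: MISS | VC [20, 12, 31, 27]

MISSES = 6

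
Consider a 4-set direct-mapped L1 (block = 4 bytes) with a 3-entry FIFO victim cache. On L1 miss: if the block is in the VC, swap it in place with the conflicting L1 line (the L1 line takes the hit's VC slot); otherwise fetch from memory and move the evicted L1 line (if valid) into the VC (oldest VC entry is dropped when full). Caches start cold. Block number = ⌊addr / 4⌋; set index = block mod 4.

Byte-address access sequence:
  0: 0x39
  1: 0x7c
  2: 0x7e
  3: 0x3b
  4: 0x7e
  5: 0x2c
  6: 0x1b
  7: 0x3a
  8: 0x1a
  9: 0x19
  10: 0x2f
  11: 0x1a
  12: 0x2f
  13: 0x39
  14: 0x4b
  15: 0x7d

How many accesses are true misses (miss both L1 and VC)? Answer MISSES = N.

MISSES = 5

0: 0x39 (blk 14, set 2) → MISS  vc=[]
1: 0x7c (blk 31, set 3) → MISS  vc=[]
2: 0x7e (blk 31, set 3) → L1-HIT  vc=[]
3: 0x3b (blk 14, set 2) → L1-HIT  vc=[]
4: 0x7e (blk 31, set 3) → L1-HIT  vc=[]
5: 0x2c (blk 11, set 3) → MISS  vc=[31]
6: 0x1b (blk 6, set 2) → MISS  vc=[31, 14]
7: 0x3a (blk 14, set 2) → VC-HIT  vc=[31, 6]
8: 0x1a (blk 6, set 2) → VC-HIT  vc=[31, 14]
9: 0x19 (blk 6, set 2) → L1-HIT  vc=[31, 14]
10: 0x2f (blk 11, set 3) → L1-HIT  vc=[31, 14]
11: 0x1a (blk 6, set 2) → L1-HIT  vc=[31, 14]
12: 0x2f (blk 11, set 3) → L1-HIT  vc=[31, 14]
13: 0x39 (blk 14, set 2) → VC-HIT  vc=[31, 6]
14: 0x4b (blk 18, set 2) → MISS  vc=[31, 6, 14]
15: 0x7d (blk 31, set 3) → VC-HIT  vc=[11, 6, 14]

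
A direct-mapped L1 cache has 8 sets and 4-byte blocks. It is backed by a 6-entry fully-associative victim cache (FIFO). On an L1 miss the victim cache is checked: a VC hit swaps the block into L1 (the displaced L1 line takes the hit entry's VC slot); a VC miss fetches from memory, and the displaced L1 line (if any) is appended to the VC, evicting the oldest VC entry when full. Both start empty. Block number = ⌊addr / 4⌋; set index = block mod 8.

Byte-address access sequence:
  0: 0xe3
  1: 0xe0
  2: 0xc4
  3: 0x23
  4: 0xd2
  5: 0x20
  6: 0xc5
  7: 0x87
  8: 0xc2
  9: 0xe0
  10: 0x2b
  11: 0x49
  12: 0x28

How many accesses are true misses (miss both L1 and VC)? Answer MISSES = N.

#0 0xe3→b56/s0 MISS; vc=[]
#1 0xe0→b56/s0 L1-HIT; vc=[]
#2 0xc4→b49/s1 MISS; vc=[]
#3 0x23→b8/s0 MISS; vc=[56]
#4 0xd2→b52/s4 MISS; vc=[56]
#5 0x20→b8/s0 L1-HIT; vc=[56]
#6 0xc5→b49/s1 L1-HIT; vc=[56]
#7 0x87→b33/s1 MISS; vc=[56,49]
#8 0xc2→b48/s0 MISS; vc=[56,49,8]
#9 0xe0→b56/s0 VC-HIT; vc=[48,49,8]
#10 0x2b→b10/s2 MISS; vc=[48,49,8]
#11 0x49→b18/s2 MISS; vc=[48,49,8,10]
#12 0x28→b10/s2 VC-HIT; vc=[48,49,8,18]

MISSES = 8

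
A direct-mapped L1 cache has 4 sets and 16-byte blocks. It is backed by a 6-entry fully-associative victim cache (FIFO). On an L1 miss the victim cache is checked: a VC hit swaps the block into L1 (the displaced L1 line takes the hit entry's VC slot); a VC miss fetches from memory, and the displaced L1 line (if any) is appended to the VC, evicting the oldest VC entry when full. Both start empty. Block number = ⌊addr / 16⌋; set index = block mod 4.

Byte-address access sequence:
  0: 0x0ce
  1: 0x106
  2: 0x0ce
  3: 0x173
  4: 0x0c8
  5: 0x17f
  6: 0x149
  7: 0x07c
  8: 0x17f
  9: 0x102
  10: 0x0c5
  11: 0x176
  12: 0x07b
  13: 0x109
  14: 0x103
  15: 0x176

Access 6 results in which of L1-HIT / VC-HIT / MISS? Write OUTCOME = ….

OUTCOME = MISS

#0 0xce→b12/s0 MISS; vc=[]
#1 0x106→b16/s0 MISS; vc=[12]
#2 0xce→b12/s0 VC-HIT; vc=[16]
#3 0x173→b23/s3 MISS; vc=[16]
#4 0xc8→b12/s0 L1-HIT; vc=[16]
#5 0x17f→b23/s3 L1-HIT; vc=[16]
#6 0x149→b20/s0 MISS; vc=[16,12]
#7 0x7c→b7/s3 MISS; vc=[16,12,23]
#8 0x17f→b23/s3 VC-HIT; vc=[16,12,7]
#9 0x102→b16/s0 VC-HIT; vc=[20,12,7]
#10 0xc5→b12/s0 VC-HIT; vc=[20,16,7]
#11 0x176→b23/s3 L1-HIT; vc=[20,16,7]
#12 0x7b→b7/s3 VC-HIT; vc=[20,16,23]
#13 0x109→b16/s0 VC-HIT; vc=[20,12,23]
#14 0x103→b16/s0 L1-HIT; vc=[20,12,23]
#15 0x176→b23/s3 VC-HIT; vc=[20,12,7]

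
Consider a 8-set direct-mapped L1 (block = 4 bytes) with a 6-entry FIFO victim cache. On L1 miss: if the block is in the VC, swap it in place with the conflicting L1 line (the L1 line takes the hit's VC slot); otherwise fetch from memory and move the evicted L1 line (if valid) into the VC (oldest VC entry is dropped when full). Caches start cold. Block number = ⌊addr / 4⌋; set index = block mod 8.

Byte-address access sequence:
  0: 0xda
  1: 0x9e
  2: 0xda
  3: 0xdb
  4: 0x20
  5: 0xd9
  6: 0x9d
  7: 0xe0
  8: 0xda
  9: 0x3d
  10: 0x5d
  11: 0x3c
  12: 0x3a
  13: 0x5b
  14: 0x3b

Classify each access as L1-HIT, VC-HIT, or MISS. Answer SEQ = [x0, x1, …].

SEQ = [MISS, MISS, L1-HIT, L1-HIT, MISS, L1-HIT, L1-HIT, MISS, L1-HIT, MISS, MISS, VC-HIT, MISS, MISS, VC-HIT]

0: 0xda (blk 54, set 6) → MISS  vc=[]
1: 0x9e (blk 39, set 7) → MISS  vc=[]
2: 0xda (blk 54, set 6) → L1-HIT  vc=[]
3: 0xdb (blk 54, set 6) → L1-HIT  vc=[]
4: 0x20 (blk 8, set 0) → MISS  vc=[]
5: 0xd9 (blk 54, set 6) → L1-HIT  vc=[]
6: 0x9d (blk 39, set 7) → L1-HIT  vc=[]
7: 0xe0 (blk 56, set 0) → MISS  vc=[8]
8: 0xda (blk 54, set 6) → L1-HIT  vc=[8]
9: 0x3d (blk 15, set 7) → MISS  vc=[8, 39]
10: 0x5d (blk 23, set 7) → MISS  vc=[8, 39, 15]
11: 0x3c (blk 15, set 7) → VC-HIT  vc=[8, 39, 23]
12: 0x3a (blk 14, set 6) → MISS  vc=[8, 39, 23, 54]
13: 0x5b (blk 22, set 6) → MISS  vc=[8, 39, 23, 54, 14]
14: 0x3b (blk 14, set 6) → VC-HIT  vc=[8, 39, 23, 54, 22]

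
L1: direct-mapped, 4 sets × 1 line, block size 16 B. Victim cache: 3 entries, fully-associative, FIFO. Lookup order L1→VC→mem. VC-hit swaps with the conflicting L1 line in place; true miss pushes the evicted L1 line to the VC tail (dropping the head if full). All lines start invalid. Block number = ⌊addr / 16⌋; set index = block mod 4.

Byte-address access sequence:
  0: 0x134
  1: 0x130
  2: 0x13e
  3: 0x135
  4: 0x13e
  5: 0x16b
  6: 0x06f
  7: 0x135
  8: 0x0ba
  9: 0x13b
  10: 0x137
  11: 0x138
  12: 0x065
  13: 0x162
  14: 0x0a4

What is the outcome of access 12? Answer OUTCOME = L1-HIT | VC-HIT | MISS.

#0 0x134→b19/s3 MISS; vc=[]
#1 0x130→b19/s3 L1-HIT; vc=[]
#2 0x13e→b19/s3 L1-HIT; vc=[]
#3 0x135→b19/s3 L1-HIT; vc=[]
#4 0x13e→b19/s3 L1-HIT; vc=[]
#5 0x16b→b22/s2 MISS; vc=[]
#6 0x6f→b6/s2 MISS; vc=[22]
#7 0x135→b19/s3 L1-HIT; vc=[22]
#8 0xba→b11/s3 MISS; vc=[22,19]
#9 0x13b→b19/s3 VC-HIT; vc=[22,11]
#10 0x137→b19/s3 L1-HIT; vc=[22,11]
#11 0x138→b19/s3 L1-HIT; vc=[22,11]
#12 0x65→b6/s2 L1-HIT; vc=[22,11]
#13 0x162→b22/s2 VC-HIT; vc=[6,11]
#14 0xa4→b10/s2 MISS; vc=[6,11,22]

OUTCOME = L1-HIT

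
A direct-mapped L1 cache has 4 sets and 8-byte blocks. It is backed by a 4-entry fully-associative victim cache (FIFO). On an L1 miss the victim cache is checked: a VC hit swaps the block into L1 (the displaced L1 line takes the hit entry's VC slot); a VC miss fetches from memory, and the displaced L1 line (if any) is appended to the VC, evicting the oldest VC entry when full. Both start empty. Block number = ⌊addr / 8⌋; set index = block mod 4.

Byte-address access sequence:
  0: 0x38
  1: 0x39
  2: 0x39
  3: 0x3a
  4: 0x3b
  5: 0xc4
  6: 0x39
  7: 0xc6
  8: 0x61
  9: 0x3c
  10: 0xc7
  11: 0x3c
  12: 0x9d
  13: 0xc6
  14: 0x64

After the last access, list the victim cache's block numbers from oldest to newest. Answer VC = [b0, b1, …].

VC = [24, 7]

0: 0x38 (blk 7, set 3) → MISS  vc=[]
1: 0x39 (blk 7, set 3) → L1-HIT  vc=[]
2: 0x39 (blk 7, set 3) → L1-HIT  vc=[]
3: 0x3a (blk 7, set 3) → L1-HIT  vc=[]
4: 0x3b (blk 7, set 3) → L1-HIT  vc=[]
5: 0xc4 (blk 24, set 0) → MISS  vc=[]
6: 0x39 (blk 7, set 3) → L1-HIT  vc=[]
7: 0xc6 (blk 24, set 0) → L1-HIT  vc=[]
8: 0x61 (blk 12, set 0) → MISS  vc=[24]
9: 0x3c (blk 7, set 3) → L1-HIT  vc=[24]
10: 0xc7 (blk 24, set 0) → VC-HIT  vc=[12]
11: 0x3c (blk 7, set 3) → L1-HIT  vc=[12]
12: 0x9d (blk 19, set 3) → MISS  vc=[12, 7]
13: 0xc6 (blk 24, set 0) → L1-HIT  vc=[12, 7]
14: 0x64 (blk 12, set 0) → VC-HIT  vc=[24, 7]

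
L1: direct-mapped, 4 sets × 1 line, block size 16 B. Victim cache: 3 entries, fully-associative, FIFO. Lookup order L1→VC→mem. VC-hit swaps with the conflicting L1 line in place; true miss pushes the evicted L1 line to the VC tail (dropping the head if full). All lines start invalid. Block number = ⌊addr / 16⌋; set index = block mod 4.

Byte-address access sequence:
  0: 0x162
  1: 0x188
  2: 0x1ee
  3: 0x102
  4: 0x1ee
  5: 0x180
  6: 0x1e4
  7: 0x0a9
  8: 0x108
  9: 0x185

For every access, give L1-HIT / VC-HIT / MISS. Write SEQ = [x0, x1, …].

SEQ = [MISS, MISS, MISS, MISS, L1-HIT, VC-HIT, L1-HIT, MISS, VC-HIT, VC-HIT]

#0 0x162→b22/s2 MISS; vc=[]
#1 0x188→b24/s0 MISS; vc=[]
#2 0x1ee→b30/s2 MISS; vc=[22]
#3 0x102→b16/s0 MISS; vc=[22,24]
#4 0x1ee→b30/s2 L1-HIT; vc=[22,24]
#5 0x180→b24/s0 VC-HIT; vc=[22,16]
#6 0x1e4→b30/s2 L1-HIT; vc=[22,16]
#7 0xa9→b10/s2 MISS; vc=[22,16,30]
#8 0x108→b16/s0 VC-HIT; vc=[22,24,30]
#9 0x185→b24/s0 VC-HIT; vc=[22,16,30]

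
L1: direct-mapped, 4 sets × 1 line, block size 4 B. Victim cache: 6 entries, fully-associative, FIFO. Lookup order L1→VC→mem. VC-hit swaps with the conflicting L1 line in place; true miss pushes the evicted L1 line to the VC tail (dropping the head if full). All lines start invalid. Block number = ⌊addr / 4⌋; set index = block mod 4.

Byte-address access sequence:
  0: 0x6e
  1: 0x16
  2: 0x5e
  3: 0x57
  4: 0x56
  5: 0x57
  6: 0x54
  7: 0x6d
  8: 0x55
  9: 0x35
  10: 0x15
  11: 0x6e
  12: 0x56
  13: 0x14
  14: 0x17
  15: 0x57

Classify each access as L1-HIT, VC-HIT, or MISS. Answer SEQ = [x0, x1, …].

SEQ = [MISS, MISS, MISS, MISS, L1-HIT, L1-HIT, L1-HIT, VC-HIT, L1-HIT, MISS, VC-HIT, L1-HIT, VC-HIT, VC-HIT, L1-HIT, VC-HIT]

  [0] addr=0x6e blk=27 s=3: MISS | VC []
  [1] addr=0x16 blk=5 s=1: MISS | VC []
  [2] addr=0x5e blk=23 s=3: MISS | VC [27]
  [3] addr=0x57 blk=21 s=1: MISS | VC [27, 5]
  [4] addr=0x56 blk=21 s=1: L1-HIT | VC [27, 5]
  [5] addr=0x57 blk=21 s=1: L1-HIT | VC [27, 5]
  [6] addr=0x54 blk=21 s=1: L1-HIT | VC [27, 5]
  [7] addr=0x6d blk=27 s=3: VC-HIT | VC [23, 5]
  [8] addr=0x55 blk=21 s=1: L1-HIT | VC [23, 5]
  [9] addr=0x35 blk=13 s=1: MISS | VC [23, 5, 21]
  [10] addr=0x15 blk=5 s=1: VC-HIT | VC [23, 13, 21]
  [11] addr=0x6e blk=27 s=3: L1-HIT | VC [23, 13, 21]
  [12] addr=0x56 blk=21 s=1: VC-HIT | VC [23, 13, 5]
  [13] addr=0x14 blk=5 s=1: VC-HIT | VC [23, 13, 21]
  [14] addr=0x17 blk=5 s=1: L1-HIT | VC [23, 13, 21]
  [15] addr=0x57 blk=21 s=1: VC-HIT | VC [23, 13, 5]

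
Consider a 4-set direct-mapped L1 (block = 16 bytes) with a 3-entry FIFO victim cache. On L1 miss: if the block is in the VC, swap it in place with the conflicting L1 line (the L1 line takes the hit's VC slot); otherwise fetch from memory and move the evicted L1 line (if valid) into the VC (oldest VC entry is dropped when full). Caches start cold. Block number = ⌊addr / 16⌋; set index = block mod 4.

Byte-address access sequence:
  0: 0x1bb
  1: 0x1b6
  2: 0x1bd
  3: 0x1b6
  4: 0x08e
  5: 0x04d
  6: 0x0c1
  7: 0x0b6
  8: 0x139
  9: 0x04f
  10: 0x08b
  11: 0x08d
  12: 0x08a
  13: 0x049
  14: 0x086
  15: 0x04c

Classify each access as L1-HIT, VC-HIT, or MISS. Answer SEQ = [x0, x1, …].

SEQ = [MISS, L1-HIT, L1-HIT, L1-HIT, MISS, MISS, MISS, MISS, MISS, VC-HIT, MISS, L1-HIT, L1-HIT, VC-HIT, VC-HIT, VC-HIT]

  [0] addr=0x1bb blk=27 s=3: MISS | VC []
  [1] addr=0x1b6 blk=27 s=3: L1-HIT | VC []
  [2] addr=0x1bd blk=27 s=3: L1-HIT | VC []
  [3] addr=0x1b6 blk=27 s=3: L1-HIT | VC []
  [4] addr=0x8e blk=8 s=0: MISS | VC []
  [5] addr=0x4d blk=4 s=0: MISS | VC [8]
  [6] addr=0xc1 blk=12 s=0: MISS | VC [8, 4]
  [7] addr=0xb6 blk=11 s=3: MISS | VC [8, 4, 27]
  [8] addr=0x139 blk=19 s=3: MISS | VC [4, 27, 11]
  [9] addr=0x4f blk=4 s=0: VC-HIT | VC [12, 27, 11]
  [10] addr=0x8b blk=8 s=0: MISS | VC [27, 11, 4]
  [11] addr=0x8d blk=8 s=0: L1-HIT | VC [27, 11, 4]
  [12] addr=0x8a blk=8 s=0: L1-HIT | VC [27, 11, 4]
  [13] addr=0x49 blk=4 s=0: VC-HIT | VC [27, 11, 8]
  [14] addr=0x86 blk=8 s=0: VC-HIT | VC [27, 11, 4]
  [15] addr=0x4c blk=4 s=0: VC-HIT | VC [27, 11, 8]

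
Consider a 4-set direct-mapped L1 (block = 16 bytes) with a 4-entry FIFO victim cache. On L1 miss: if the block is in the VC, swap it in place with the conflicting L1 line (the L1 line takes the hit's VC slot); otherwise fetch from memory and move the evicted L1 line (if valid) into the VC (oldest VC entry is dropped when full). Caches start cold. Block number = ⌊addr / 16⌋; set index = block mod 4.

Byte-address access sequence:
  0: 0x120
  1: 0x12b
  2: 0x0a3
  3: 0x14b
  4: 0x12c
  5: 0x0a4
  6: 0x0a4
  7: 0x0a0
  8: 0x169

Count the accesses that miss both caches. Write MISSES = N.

MISSES = 4

  [0] addr=0x120 blk=18 s=2: MISS | VC []
  [1] addr=0x12b blk=18 s=2: L1-HIT | VC []
  [2] addr=0xa3 blk=10 s=2: MISS | VC [18]
  [3] addr=0x14b blk=20 s=0: MISS | VC [18]
  [4] addr=0x12c blk=18 s=2: VC-HIT | VC [10]
  [5] addr=0xa4 blk=10 s=2: VC-HIT | VC [18]
  [6] addr=0xa4 blk=10 s=2: L1-HIT | VC [18]
  [7] addr=0xa0 blk=10 s=2: L1-HIT | VC [18]
  [8] addr=0x169 blk=22 s=2: MISS | VC [18, 10]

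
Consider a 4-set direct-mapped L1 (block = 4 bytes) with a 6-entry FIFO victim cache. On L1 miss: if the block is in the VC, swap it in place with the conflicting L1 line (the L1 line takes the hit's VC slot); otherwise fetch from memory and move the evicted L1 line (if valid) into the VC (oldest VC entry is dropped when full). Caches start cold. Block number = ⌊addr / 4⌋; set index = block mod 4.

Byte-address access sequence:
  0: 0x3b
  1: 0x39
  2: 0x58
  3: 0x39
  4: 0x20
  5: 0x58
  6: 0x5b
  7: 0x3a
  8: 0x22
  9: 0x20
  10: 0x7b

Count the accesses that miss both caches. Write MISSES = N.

#0 0x3b→b14/s2 MISS; vc=[]
#1 0x39→b14/s2 L1-HIT; vc=[]
#2 0x58→b22/s2 MISS; vc=[14]
#3 0x39→b14/s2 VC-HIT; vc=[22]
#4 0x20→b8/s0 MISS; vc=[22]
#5 0x58→b22/s2 VC-HIT; vc=[14]
#6 0x5b→b22/s2 L1-HIT; vc=[14]
#7 0x3a→b14/s2 VC-HIT; vc=[22]
#8 0x22→b8/s0 L1-HIT; vc=[22]
#9 0x20→b8/s0 L1-HIT; vc=[22]
#10 0x7b→b30/s2 MISS; vc=[22,14]

MISSES = 4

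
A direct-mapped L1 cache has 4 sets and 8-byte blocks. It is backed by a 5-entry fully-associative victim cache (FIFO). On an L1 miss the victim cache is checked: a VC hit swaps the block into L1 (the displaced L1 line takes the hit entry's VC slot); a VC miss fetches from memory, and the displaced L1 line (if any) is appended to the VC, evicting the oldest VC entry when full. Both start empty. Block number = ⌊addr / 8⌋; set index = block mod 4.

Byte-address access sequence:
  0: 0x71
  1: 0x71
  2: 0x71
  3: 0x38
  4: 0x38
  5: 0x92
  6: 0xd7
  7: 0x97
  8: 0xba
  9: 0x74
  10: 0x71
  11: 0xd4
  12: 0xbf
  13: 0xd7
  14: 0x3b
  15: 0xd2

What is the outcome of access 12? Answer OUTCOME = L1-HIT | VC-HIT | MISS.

0: 0x71 (blk 14, set 2) → MISS  vc=[]
1: 0x71 (blk 14, set 2) → L1-HIT  vc=[]
2: 0x71 (blk 14, set 2) → L1-HIT  vc=[]
3: 0x38 (blk 7, set 3) → MISS  vc=[]
4: 0x38 (blk 7, set 3) → L1-HIT  vc=[]
5: 0x92 (blk 18, set 2) → MISS  vc=[14]
6: 0xd7 (blk 26, set 2) → MISS  vc=[14, 18]
7: 0x97 (blk 18, set 2) → VC-HIT  vc=[14, 26]
8: 0xba (blk 23, set 3) → MISS  vc=[14, 26, 7]
9: 0x74 (blk 14, set 2) → VC-HIT  vc=[18, 26, 7]
10: 0x71 (blk 14, set 2) → L1-HIT  vc=[18, 26, 7]
11: 0xd4 (blk 26, set 2) → VC-HIT  vc=[18, 14, 7]
12: 0xbf (blk 23, set 3) → L1-HIT  vc=[18, 14, 7]
13: 0xd7 (blk 26, set 2) → L1-HIT  vc=[18, 14, 7]
14: 0x3b (blk 7, set 3) → VC-HIT  vc=[18, 14, 23]
15: 0xd2 (blk 26, set 2) → L1-HIT  vc=[18, 14, 23]

OUTCOME = L1-HIT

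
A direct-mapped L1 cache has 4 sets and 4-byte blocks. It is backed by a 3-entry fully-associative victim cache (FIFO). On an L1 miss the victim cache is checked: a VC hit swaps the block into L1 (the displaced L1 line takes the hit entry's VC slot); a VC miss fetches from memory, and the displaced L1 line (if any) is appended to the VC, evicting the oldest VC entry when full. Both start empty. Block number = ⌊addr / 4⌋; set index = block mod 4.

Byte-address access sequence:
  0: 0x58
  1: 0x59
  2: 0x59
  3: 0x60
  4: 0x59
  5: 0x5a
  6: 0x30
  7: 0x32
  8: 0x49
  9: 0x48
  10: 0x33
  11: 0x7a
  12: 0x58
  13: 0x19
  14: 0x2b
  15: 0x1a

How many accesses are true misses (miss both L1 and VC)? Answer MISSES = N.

0: 0x58 (blk 22, set 2) → MISS  vc=[]
1: 0x59 (blk 22, set 2) → L1-HIT  vc=[]
2: 0x59 (blk 22, set 2) → L1-HIT  vc=[]
3: 0x60 (blk 24, set 0) → MISS  vc=[]
4: 0x59 (blk 22, set 2) → L1-HIT  vc=[]
5: 0x5a (blk 22, set 2) → L1-HIT  vc=[]
6: 0x30 (blk 12, set 0) → MISS  vc=[24]
7: 0x32 (blk 12, set 0) → L1-HIT  vc=[24]
8: 0x49 (blk 18, set 2) → MISS  vc=[24, 22]
9: 0x48 (blk 18, set 2) → L1-HIT  vc=[24, 22]
10: 0x33 (blk 12, set 0) → L1-HIT  vc=[24, 22]
11: 0x7a (blk 30, set 2) → MISS  vc=[24, 22, 18]
12: 0x58 (blk 22, set 2) → VC-HIT  vc=[24, 30, 18]
13: 0x19 (blk 6, set 2) → MISS  vc=[30, 18, 22]
14: 0x2b (blk 10, set 2) → MISS  vc=[18, 22, 6]
15: 0x1a (blk 6, set 2) → VC-HIT  vc=[18, 22, 10]

MISSES = 7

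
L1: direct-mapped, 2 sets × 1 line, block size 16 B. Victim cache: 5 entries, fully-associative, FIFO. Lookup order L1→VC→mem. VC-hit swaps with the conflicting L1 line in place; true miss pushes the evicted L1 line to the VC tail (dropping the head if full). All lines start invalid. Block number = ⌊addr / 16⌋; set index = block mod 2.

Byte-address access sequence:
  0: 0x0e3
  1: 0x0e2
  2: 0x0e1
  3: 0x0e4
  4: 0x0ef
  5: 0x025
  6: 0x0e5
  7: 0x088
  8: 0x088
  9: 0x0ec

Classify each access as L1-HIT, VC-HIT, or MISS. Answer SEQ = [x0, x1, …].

  [0] addr=0xe3 blk=14 s=0: MISS | VC []
  [1] addr=0xe2 blk=14 s=0: L1-HIT | VC []
  [2] addr=0xe1 blk=14 s=0: L1-HIT | VC []
  [3] addr=0xe4 blk=14 s=0: L1-HIT | VC []
  [4] addr=0xef blk=14 s=0: L1-HIT | VC []
  [5] addr=0x25 blk=2 s=0: MISS | VC [14]
  [6] addr=0xe5 blk=14 s=0: VC-HIT | VC [2]
  [7] addr=0x88 blk=8 s=0: MISS | VC [2, 14]
  [8] addr=0x88 blk=8 s=0: L1-HIT | VC [2, 14]
  [9] addr=0xec blk=14 s=0: VC-HIT | VC [2, 8]

SEQ = [MISS, L1-HIT, L1-HIT, L1-HIT, L1-HIT, MISS, VC-HIT, MISS, L1-HIT, VC-HIT]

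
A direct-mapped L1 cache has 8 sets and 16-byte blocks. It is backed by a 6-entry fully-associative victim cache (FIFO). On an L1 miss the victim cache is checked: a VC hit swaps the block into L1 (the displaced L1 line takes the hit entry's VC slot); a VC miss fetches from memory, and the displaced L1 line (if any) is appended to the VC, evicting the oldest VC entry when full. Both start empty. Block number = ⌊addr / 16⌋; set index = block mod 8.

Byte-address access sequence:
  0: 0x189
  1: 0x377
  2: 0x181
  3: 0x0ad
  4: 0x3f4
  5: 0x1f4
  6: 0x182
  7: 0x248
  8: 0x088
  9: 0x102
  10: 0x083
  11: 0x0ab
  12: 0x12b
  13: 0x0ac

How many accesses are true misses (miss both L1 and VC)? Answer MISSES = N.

MISSES = 9

  [0] addr=0x189 blk=24 s=0: MISS | VC []
  [1] addr=0x377 blk=55 s=7: MISS | VC []
  [2] addr=0x181 blk=24 s=0: L1-HIT | VC []
  [3] addr=0xad blk=10 s=2: MISS | VC []
  [4] addr=0x3f4 blk=63 s=7: MISS | VC [55]
  [5] addr=0x1f4 blk=31 s=7: MISS | VC [55, 63]
  [6] addr=0x182 blk=24 s=0: L1-HIT | VC [55, 63]
  [7] addr=0x248 blk=36 s=4: MISS | VC [55, 63]
  [8] addr=0x88 blk=8 s=0: MISS | VC [55, 63, 24]
  [9] addr=0x102 blk=16 s=0: MISS | VC [55, 63, 24, 8]
  [10] addr=0x83 blk=8 s=0: VC-HIT | VC [55, 63, 24, 16]
  [11] addr=0xab blk=10 s=2: L1-HIT | VC [55, 63, 24, 16]
  [12] addr=0x12b blk=18 s=2: MISS | VC [55, 63, 24, 16, 10]
  [13] addr=0xac blk=10 s=2: VC-HIT | VC [55, 63, 24, 16, 18]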